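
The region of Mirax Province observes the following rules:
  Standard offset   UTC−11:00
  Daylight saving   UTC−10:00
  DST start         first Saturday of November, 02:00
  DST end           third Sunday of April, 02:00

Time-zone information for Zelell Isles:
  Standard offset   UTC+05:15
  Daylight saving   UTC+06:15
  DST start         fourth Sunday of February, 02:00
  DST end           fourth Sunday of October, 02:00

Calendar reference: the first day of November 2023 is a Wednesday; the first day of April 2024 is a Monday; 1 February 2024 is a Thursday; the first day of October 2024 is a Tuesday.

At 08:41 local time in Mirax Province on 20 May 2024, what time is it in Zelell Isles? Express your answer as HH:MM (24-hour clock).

01:56

1 November 2023 is a Wednesday, so the first Saturday is November 4.
1 April 2024 is a Monday, so the first Sunday is April 7 and the third is April 21.
20 May 2024 is outside the daylight-saving period (4 November 2023 – 21 April 2024), so Mirax Province is on standard time, UTC−11:00.
08:41 Mirax Province + 11h = 19:41 UTC.
1 February 2024 is a Thursday, so the first Sunday is February 4 and the fourth is February 25.
1 October 2024 is a Tuesday, so the first Sunday is October 6 and the fourth is October 27.
At the standard offset (UTC+05:15), 19:41 UTC + 5h15m = 00:56 Zelell Isles standard time (rolling into the next day, 21 May 2024).
Daylight saving runs 25 February – 27 October; the standard-time date in Zelell Isles, 21 May 2024, is inside that window, so Zelell Isles is at UTC+06:15.
19:41 UTC + 6h15m = 01:56 Zelell Isles (rolling into the next day, 21 May 2024).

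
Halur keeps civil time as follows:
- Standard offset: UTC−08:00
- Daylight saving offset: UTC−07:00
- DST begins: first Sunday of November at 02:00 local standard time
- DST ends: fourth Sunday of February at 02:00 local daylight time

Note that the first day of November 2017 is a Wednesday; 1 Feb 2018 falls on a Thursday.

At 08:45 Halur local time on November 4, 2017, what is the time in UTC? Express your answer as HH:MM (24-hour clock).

16:45

1 November 2017 is a Wednesday, so the first Sunday is November 5.
1 February 2018 is a Thursday, so the first Sunday is February 4 and the fourth is February 25.
Daylight saving runs 5 November 2017 – 25 February 2018; November 4, 2017 is outside that window, so Halur is on standard time at UTC−08:00.
08:45 local + 8h = 16:45 UTC.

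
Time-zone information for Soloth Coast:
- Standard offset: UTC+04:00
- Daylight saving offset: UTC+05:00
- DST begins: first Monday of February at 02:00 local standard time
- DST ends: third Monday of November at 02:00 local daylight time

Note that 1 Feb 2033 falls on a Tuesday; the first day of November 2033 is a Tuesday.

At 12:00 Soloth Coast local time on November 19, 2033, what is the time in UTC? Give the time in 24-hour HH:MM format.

07:00

1 February 2033 is a Tuesday, so the first Monday is February 7.
1 November 2033 is a Tuesday, so the first Monday is November 7 and the third is November 21.
Daylight saving runs 7 February – 21 November; November 19, 2033 is inside that window, so Soloth Coast is at UTC+05:00.
12:00 local − 5h = 07:00 UTC.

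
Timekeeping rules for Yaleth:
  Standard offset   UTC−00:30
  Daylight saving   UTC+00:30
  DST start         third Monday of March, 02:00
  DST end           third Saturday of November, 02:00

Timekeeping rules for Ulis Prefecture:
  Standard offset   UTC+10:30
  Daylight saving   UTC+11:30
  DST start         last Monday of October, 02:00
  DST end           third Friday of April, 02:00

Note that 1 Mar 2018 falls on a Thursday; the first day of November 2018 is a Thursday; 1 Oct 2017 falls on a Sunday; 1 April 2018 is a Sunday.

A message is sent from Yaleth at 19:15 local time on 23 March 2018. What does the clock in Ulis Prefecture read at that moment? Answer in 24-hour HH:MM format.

06:15

1 March 2018 is a Thursday, so the first Monday is March 5 and the third is March 19.
1 November 2018 is a Thursday, so the first Saturday is November 3 and the third is November 17.
23 March 2018 lies within the daylight-saving period (19 March – 17 November), so Yaleth is on daylight time, UTC+00:30.
19:15 Yaleth − 0h30m = 18:45 UTC.
1 October 2017 is a Sunday, so Mondays fall on 2, 9, 16, 23, 30; the last is October 30.
1 April 2018 is a Sunday, so the first Friday is April 6 and the third is April 20.
At the standard offset (UTC+10:30), 18:45 UTC + 10h30m = 05:15 Ulis Prefecture standard time (rolling into the next day, 24 March 2018).
Daylight saving runs 30 October 2017 – 20 April 2018; the standard-time date in Ulis Prefecture, 24 March 2018, is inside that window, so Ulis Prefecture is at UTC+11:30.
18:45 UTC + 11h30m = 06:15 Ulis Prefecture (rolling into the next day, 24 March 2018).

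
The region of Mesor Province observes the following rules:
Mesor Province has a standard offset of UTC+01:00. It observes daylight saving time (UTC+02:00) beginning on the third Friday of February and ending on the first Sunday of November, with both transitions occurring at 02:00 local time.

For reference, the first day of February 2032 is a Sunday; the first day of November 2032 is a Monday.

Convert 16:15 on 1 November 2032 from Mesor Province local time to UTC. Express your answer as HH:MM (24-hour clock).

1 February 2032 is a Sunday, so the first Friday is February 6 and the third is February 20.
1 November 2032 is a Monday, so the first Sunday is November 7.
Daylight saving runs 20 February – 7 November; 1 November 2032 is inside that window, so Mesor Province is at UTC+02:00.
16:15 local − 2h = 14:15 UTC.

14:15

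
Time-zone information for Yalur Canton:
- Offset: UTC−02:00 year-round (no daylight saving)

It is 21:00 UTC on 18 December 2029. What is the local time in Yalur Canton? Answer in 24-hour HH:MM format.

Yalur Canton has no daylight saving, so its offset is UTC−02:00 year-round.
21:00 UTC − 2h = 19:00 local.

19:00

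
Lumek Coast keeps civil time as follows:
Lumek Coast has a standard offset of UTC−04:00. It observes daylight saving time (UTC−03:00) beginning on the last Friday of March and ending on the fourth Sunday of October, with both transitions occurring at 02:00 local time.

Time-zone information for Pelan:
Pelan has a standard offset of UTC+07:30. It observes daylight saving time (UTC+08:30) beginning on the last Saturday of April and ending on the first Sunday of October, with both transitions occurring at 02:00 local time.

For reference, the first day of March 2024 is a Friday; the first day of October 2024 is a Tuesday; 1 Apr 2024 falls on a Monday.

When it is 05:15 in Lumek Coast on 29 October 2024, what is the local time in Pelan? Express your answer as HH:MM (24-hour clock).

16:45

1 March 2024 is a Friday, so Fridays fall on 1, 8, 15, 22, 29; the last is March 29.
1 October 2024 is a Tuesday, so the first Sunday is October 6 and the fourth is October 27.
29 October 2024 does not fall between 29 March and 27 October, so daylight saving is not in effect and Lumek Coast is at UTC−04:00.
05:15 Lumek Coast + 4h = 09:15 UTC.
1 April 2024 is a Monday, so Saturdays fall on 6, 13, 20, 27; the last is April 27.
1 October 2024 is a Tuesday, so the first Sunday is October 6.
At the standard offset (UTC+07:30), 09:15 UTC + 7h30m = 16:45 Pelan standard time.
The standard-time date in Pelan, 29 October 2024, is outside the daylight-saving period (27 April – 6 October), so Pelan is on standard time, UTC+07:30.
09:15 UTC + 7h30m = 16:45 Pelan.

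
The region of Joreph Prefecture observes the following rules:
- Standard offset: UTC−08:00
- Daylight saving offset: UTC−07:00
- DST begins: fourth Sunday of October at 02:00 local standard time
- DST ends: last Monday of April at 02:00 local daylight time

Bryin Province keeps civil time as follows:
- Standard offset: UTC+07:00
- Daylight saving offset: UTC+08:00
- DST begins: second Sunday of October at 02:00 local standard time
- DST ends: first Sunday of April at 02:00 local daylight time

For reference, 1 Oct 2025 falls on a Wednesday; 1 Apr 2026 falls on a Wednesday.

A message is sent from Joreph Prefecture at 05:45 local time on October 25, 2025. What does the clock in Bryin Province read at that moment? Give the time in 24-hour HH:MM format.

21:45

1 October 2025 is a Wednesday, so the first Sunday is October 5 and the fourth is October 26.
1 April 2026 is a Wednesday, so Mondays fall on 6, 13, 20, 27; the last is April 27.
Daylight saving runs 26 October 2025 – 27 April 2026; October 25, 2025 is outside that window, so Joreph Prefecture is on standard time at UTC−08:00.
05:45 Joreph Prefecture + 8h = 13:45 UTC.
1 October 2025 is a Wednesday, so the first Sunday is October 5 and the second is October 12.
1 April 2026 is a Wednesday, so the first Sunday is April 5.
At the standard offset (UTC+07:00), 13:45 UTC + 7h = 20:45 Bryin Province standard time.
The standard-time date in Bryin Province, October 25, 2025, falls between 12 October 2025 and 5 April 2026, so daylight saving is in effect and Bryin Province is at UTC+08:00.
13:45 UTC + 8h = 21:45 Bryin Province.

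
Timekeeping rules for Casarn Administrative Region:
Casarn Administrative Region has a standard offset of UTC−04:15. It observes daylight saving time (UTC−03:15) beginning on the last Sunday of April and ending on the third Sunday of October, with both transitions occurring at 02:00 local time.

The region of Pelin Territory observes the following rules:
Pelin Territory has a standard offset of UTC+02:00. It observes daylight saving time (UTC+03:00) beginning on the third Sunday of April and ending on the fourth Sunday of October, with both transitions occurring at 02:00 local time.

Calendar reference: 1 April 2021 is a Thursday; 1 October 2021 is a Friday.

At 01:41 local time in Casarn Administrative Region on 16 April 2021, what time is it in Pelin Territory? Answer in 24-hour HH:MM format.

1 April 2021 is a Thursday, so Sundays fall on 4, 11, 18, 25; the last is April 25.
1 October 2021 is a Friday, so the first Sunday is October 3 and the third is October 17.
16 April 2021 does not fall between 25 April and 17 October, so daylight saving is not in effect and Casarn Administrative Region is at UTC−04:15.
01:41 Casarn Administrative Region + 4h15m = 05:56 UTC.
1 April 2021 is a Thursday, so the first Sunday is April 4 and the third is April 18.
1 October 2021 is a Friday, so the first Sunday is October 3 and the fourth is October 24.
At the standard offset (UTC+02:00), 05:56 UTC + 2h = 07:56 Pelin Territory standard time.
The standard-time date in Pelin Territory, 16 April 2021, is outside the daylight-saving period (18 April – 24 October), so Pelin Territory is on standard time, UTC+02:00.
05:56 UTC + 2h = 07:56 Pelin Territory.

07:56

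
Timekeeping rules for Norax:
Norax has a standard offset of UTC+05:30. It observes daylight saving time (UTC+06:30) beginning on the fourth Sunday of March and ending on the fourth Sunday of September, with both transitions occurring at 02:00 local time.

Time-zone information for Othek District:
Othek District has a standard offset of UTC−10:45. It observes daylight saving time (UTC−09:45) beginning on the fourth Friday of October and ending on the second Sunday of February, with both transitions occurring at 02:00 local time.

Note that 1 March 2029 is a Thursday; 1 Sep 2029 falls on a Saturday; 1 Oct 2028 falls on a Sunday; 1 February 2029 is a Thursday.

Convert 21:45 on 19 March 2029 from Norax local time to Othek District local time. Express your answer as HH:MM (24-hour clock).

05:30

1 March 2029 is a Thursday, so the first Sunday is March 4 and the fourth is March 25.
1 September 2029 is a Saturday, so the first Sunday is September 2 and the fourth is September 23.
19 March 2029 does not fall between 25 March and 23 September, so daylight saving is not in effect and Norax is at UTC+05:30.
21:45 Norax − 5h30m = 16:15 UTC.
1 October 2028 is a Sunday, so the first Friday is October 6 and the fourth is October 27.
1 February 2029 is a Thursday, so the first Sunday is February 4 and the second is February 11.
At the standard offset (UTC−10:45), 16:15 UTC − 10h45m = 05:30 Othek District standard time.
The standard-time date in Othek District, 19 March 2029, is outside the daylight-saving period (27 October 2028 – 11 February 2029), so Othek District is on standard time, UTC−10:45.
16:15 UTC − 10h45m = 05:30 Othek District.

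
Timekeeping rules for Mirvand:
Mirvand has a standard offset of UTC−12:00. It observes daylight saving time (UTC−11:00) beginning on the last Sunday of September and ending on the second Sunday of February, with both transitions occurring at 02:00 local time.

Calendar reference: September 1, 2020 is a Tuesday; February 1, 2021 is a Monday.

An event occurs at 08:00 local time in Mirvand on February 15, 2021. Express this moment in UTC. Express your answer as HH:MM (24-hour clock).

20:00

1 September 2020 is a Tuesday, so Sundays fall on 6, 13, 20, 27; the last is September 27.
1 February 2021 is a Monday, so the first Sunday is February 7 and the second is February 14.
February 15, 2021 does not fall between 27 September 2020 and 14 February 2021, so daylight saving is not in effect and Mirvand is at UTC−12:00.
08:00 local + 12h = 20:00 UTC.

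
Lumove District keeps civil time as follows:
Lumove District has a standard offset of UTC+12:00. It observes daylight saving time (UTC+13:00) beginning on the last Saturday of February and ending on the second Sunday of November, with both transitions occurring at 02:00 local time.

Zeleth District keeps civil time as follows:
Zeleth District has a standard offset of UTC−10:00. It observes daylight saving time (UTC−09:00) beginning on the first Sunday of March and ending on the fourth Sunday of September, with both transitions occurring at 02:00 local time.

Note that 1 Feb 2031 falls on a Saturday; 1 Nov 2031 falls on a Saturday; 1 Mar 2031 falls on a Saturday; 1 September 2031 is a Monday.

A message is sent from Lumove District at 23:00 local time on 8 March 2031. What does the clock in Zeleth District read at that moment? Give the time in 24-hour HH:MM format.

1 February 2031 is a Saturday, so Saturdays fall on 1, 8, 15, 22; the last is February 22.
1 November 2031 is a Saturday, so the first Sunday is November 2 and the second is November 9.
8 March 2031 falls between 22 February and 9 November, so daylight saving is in effect and Lumove District is at UTC+13:00.
23:00 Lumove District − 13h = 10:00 UTC.
1 March 2031 is a Saturday, so the first Sunday is March 2.
1 September 2031 is a Monday, so the first Sunday is September 7 and the fourth is September 28.
At the standard offset (UTC−10:00), 10:00 UTC − 10h = 00:00 Zeleth District standard time.
The standard-time date in Zeleth District, 8 March 2031, falls between 2 March and 28 September, so daylight saving is in effect and Zeleth District is at UTC−09:00.
10:00 UTC − 9h = 01:00 Zeleth District.

01:00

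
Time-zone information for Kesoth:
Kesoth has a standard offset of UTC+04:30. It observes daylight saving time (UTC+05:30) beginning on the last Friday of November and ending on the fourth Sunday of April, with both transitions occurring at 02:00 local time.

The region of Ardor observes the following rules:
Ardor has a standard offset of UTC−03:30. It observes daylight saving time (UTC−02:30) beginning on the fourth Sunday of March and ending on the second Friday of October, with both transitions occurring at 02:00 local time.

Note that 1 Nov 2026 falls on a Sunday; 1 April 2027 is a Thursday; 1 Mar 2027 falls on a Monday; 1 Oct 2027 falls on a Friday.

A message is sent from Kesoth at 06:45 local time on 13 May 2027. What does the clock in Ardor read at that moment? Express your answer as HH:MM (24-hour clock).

1 November 2026 is a Sunday, so Fridays fall on 6, 13, 20, 27; the last is November 27.
1 April 2027 is a Thursday, so the first Sunday is April 4 and the fourth is April 25.
13 May 2027 does not fall between 27 November 2026 and 25 April 2027, so daylight saving is not in effect and Kesoth is at UTC+04:30.
06:45 Kesoth − 4h30m = 02:15 UTC.
1 March 2027 is a Monday, so the first Sunday is March 7 and the fourth is March 28.
1 October 2027 is a Friday, so the first Friday is October 1 and the second is October 8.
At the standard offset (UTC−03:30), 02:15 UTC − 3h30m = 22:45 Ardor standard time (rolling into the previous day, 12 May 2027).
The standard-time date in Ardor, 12 May 2027, lies within the daylight-saving period (28 March – 8 October), so Ardor is on daylight time, UTC−02:30.
02:15 UTC − 2h30m = 23:45 Ardor (rolling into the previous day, 12 May 2027).

23:45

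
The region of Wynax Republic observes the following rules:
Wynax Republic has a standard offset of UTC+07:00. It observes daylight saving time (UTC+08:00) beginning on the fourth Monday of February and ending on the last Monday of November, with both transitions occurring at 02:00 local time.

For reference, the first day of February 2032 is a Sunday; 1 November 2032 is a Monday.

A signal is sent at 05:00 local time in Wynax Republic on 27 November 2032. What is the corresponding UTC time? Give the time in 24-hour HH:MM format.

21:00

1 February 2032 is a Sunday, so the first Monday is February 2 and the fourth is February 23.
1 November 2032 is a Monday, so Mondays fall on 1, 8, 15, 22, 29; the last is November 29.
27 November 2032 falls between 23 February and 29 November, so daylight saving is in effect and Wynax Republic is at UTC+08:00.
05:00 local − 8h = 21:00 UTC (rolling into the previous day, 26 November 2032).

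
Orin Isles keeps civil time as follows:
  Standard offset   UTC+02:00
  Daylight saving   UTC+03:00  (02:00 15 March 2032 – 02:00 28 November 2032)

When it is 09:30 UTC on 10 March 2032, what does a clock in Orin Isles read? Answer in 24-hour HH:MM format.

At the standard offset (UTC+02:00), 09:30 UTC + 2h = 11:30 Orin Isles standard time.
Daylight saving runs 15 March – 28 November; the standard-time date in Orin Isles, 10 March 2032, is outside that window, so Orin Isles is on standard time at UTC+02:00.
09:30 UTC + 2h = 11:30 local.

11:30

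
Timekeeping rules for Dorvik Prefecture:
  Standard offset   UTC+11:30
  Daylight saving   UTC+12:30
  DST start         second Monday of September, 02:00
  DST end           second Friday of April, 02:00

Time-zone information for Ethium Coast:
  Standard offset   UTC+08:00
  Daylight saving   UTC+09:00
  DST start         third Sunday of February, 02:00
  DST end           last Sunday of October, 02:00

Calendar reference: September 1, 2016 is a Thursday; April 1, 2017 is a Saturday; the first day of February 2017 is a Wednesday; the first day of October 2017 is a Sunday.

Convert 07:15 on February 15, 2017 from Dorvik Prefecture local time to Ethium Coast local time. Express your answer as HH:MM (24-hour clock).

1 September 2016 is a Thursday, so the first Monday is September 5 and the second is September 12.
1 April 2017 is a Saturday, so the first Friday is April 7 and the second is April 14.
February 15, 2017 lies within the daylight-saving period (12 September 2016 – 14 April 2017), so Dorvik Prefecture is on daylight time, UTC+12:30.
07:15 Dorvik Prefecture − 12h30m = 18:45 UTC (rolling into the previous day, 14 February 2017).
1 February 2017 is a Wednesday, so the first Sunday is February 5 and the third is February 19.
1 October 2017 is a Sunday, so Sundays fall on 1, 8, 15, 22, 29; the last is October 29.
At the standard offset (UTC+08:00), 18:45 UTC + 8h = 02:45 Ethium Coast standard time (rolling into the next day, 15 February 2017).
The standard-time date in Ethium Coast, February 15, 2017, is outside the daylight-saving period (19 February – 29 October), so Ethium Coast is on standard time, UTC+08:00.
18:45 UTC + 8h = 02:45 Ethium Coast (rolling into the next day, 15 February 2017).

02:45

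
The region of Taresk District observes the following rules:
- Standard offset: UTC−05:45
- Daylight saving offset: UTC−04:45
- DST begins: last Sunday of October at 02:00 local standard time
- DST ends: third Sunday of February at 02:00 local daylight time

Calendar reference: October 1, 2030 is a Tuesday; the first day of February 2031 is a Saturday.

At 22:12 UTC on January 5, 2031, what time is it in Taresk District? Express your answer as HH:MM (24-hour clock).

17:27

1 October 2030 is a Tuesday, so Sundays fall on 6, 13, 20, 27; the last is October 27.
1 February 2031 is a Saturday, so the first Sunday is February 2 and the third is February 16.
At the standard offset (UTC−05:45), 22:12 UTC − 5h45m = 16:27 Taresk District standard time.
Daylight saving runs 27 October 2030 – 16 February 2031; the standard-time date in Taresk District, January 5, 2031, is inside that window, so Taresk District is at UTC−04:45.
22:12 UTC − 4h45m = 17:27 local.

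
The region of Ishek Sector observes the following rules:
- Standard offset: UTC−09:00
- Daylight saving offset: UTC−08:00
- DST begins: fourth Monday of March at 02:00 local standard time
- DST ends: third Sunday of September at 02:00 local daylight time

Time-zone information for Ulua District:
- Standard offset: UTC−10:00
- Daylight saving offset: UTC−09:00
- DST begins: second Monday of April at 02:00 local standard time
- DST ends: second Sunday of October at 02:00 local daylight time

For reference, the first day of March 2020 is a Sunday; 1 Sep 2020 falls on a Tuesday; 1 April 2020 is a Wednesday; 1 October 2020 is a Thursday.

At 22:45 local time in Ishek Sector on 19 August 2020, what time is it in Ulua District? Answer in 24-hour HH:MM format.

21:45

1 March 2020 is a Sunday, so the first Monday is March 2 and the fourth is March 23.
1 September 2020 is a Tuesday, so the first Sunday is September 6 and the third is September 20.
Daylight saving runs 23 March – 20 September; 19 August 2020 is inside that window, so Ishek Sector is at UTC−08:00.
22:45 Ishek Sector + 8h = 06:45 UTC (rolling into the next day, 20 August 2020).
1 April 2020 is a Wednesday, so the first Monday is April 6 and the second is April 13.
1 October 2020 is a Thursday, so the first Sunday is October 4 and the second is October 11.
At the standard offset (UTC−10:00), 06:45 UTC − 10h = 20:45 Ulua District standard time (rolling into the previous day, 19 August 2020).
The standard-time date in Ulua District, 19 August 2020, falls between 13 April and 11 October, so daylight saving is in effect and Ulua District is at UTC−09:00.
06:45 UTC − 9h = 21:45 Ulua District (rolling into the previous day, 19 August 2020).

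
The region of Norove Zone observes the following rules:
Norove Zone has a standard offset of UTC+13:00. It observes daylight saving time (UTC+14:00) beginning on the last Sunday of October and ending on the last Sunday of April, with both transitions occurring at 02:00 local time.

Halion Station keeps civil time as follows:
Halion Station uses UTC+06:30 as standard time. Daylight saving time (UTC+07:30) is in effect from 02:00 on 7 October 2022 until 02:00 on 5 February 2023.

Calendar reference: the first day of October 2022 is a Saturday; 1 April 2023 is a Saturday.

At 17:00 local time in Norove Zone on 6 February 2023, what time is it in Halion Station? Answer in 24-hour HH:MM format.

1 October 2022 is a Saturday, so Sundays fall on 2, 9, 16, 23, 30; the last is October 30.
1 April 2023 is a Saturday, so Sundays fall on 2, 9, 16, 23, 30; the last is April 30.
6 February 2023 falls between 30 October 2022 and 30 April 2023, so daylight saving is in effect and Norove Zone is at UTC+14:00.
17:00 Norove Zone − 14h = 03:00 UTC.
At the standard offset (UTC+06:30), 03:00 UTC + 6h30m = 09:30 Halion Station standard time.
The standard-time date in Halion Station, 6 February 2023, does not fall between 7 October 2022 and 5 February 2023, so daylight saving is not in effect and Halion Station is at UTC+06:30.
03:00 UTC + 6h30m = 09:30 Halion Station.

09:30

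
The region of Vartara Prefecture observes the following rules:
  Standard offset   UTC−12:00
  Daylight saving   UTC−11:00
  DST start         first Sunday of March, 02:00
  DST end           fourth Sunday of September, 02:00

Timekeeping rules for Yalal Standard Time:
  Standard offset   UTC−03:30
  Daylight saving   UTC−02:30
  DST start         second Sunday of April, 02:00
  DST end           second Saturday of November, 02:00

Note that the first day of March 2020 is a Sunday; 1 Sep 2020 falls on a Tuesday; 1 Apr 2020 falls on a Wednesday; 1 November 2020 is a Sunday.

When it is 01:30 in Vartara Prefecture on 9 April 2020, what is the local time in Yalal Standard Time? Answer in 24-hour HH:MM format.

09:00

1 March 2020 is a Sunday, so the first Sunday is March 1.
1 September 2020 is a Tuesday, so the first Sunday is September 6 and the fourth is September 27.
Daylight saving runs 1 March – 27 September; 9 April 2020 is inside that window, so Vartara Prefecture is at UTC−11:00.
01:30 Vartara Prefecture + 11h = 12:30 UTC.
1 April 2020 is a Wednesday, so the first Sunday is April 5 and the second is April 12.
1 November 2020 is a Sunday, so the first Saturday is November 7 and the second is November 14.
At the standard offset (UTC−03:30), 12:30 UTC − 3h30m = 09:00 Yalal Standard Time standard time.
The standard-time date in Yalal Standard Time, 9 April 2020, is outside the daylight-saving period (12 April – 14 November), so Yalal Standard Time is on standard time, UTC−03:30.
12:30 UTC − 3h30m = 09:00 Yalal Standard Time.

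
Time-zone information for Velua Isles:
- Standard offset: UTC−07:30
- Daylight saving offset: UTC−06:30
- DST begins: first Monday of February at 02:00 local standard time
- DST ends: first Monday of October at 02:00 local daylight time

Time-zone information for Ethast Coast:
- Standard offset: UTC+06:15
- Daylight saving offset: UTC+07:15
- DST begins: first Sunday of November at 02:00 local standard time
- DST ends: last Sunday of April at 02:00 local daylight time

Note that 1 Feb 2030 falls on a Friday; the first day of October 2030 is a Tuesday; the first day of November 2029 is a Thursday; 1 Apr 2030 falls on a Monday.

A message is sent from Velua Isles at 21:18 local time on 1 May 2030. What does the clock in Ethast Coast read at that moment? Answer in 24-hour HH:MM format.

10:03

1 February 2030 is a Friday, so the first Monday is February 4.
1 October 2030 is a Tuesday, so the first Monday is October 7.
1 May 2030 falls between 4 February and 7 October, so daylight saving is in effect and Velua Isles is at UTC−06:30.
21:18 Velua Isles + 6h30m = 03:48 UTC (rolling into the next day, 2 May 2030).
1 November 2029 is a Thursday, so the first Sunday is November 4.
1 April 2030 is a Monday, so Sundays fall on 7, 14, 21, 28; the last is April 28.
At the standard offset (UTC+06:15), 03:48 UTC + 6h15m = 10:03 Ethast Coast standard time.
The standard-time date in Ethast Coast, 2 May 2030, does not fall between 4 November 2029 and 28 April 2030, so daylight saving is not in effect and Ethast Coast is at UTC+06:15.
03:48 UTC + 6h15m = 10:03 Ethast Coast.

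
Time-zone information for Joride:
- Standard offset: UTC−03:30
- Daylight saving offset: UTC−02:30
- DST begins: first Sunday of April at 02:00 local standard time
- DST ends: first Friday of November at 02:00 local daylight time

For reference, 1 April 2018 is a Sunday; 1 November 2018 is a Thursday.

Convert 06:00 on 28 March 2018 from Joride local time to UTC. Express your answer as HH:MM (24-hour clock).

1 April 2018 is a Sunday, so the first Sunday is April 1.
1 November 2018 is a Thursday, so the first Friday is November 2.
28 March 2018 does not fall between 1 April and 2 November, so daylight saving is not in effect and Joride is at UTC−03:30.
06:00 local + 3h30m = 09:30 UTC.

09:30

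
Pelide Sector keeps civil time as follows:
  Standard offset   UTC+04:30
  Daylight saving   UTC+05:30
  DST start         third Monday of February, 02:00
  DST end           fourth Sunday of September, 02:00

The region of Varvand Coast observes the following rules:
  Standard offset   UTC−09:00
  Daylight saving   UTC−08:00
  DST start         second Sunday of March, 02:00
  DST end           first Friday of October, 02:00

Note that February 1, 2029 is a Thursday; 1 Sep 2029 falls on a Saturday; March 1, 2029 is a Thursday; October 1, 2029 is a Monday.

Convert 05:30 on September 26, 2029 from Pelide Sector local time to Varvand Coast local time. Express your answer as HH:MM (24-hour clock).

1 February 2029 is a Thursday, so the first Monday is February 5 and the third is February 19.
1 September 2029 is a Saturday, so the first Sunday is September 2 and the fourth is September 23.
Daylight saving runs 19 February – 23 September; September 26, 2029 is outside that window, so Pelide Sector is on standard time at UTC+04:30.
05:30 Pelide Sector − 4h30m = 01:00 UTC.
1 March 2029 is a Thursday, so the first Sunday is March 4 and the second is March 11.
1 October 2029 is a Monday, so the first Friday is October 5.
At the standard offset (UTC−09:00), 01:00 UTC − 9h = 16:00 Varvand Coast standard time (rolling into the previous day, 25 September 2029).
Daylight saving runs 11 March – 5 October; the standard-time date in Varvand Coast, September 25, 2029, is inside that window, so Varvand Coast is at UTC−08:00.
01:00 UTC − 8h = 17:00 Varvand Coast (rolling into the previous day, 25 September 2029).

17:00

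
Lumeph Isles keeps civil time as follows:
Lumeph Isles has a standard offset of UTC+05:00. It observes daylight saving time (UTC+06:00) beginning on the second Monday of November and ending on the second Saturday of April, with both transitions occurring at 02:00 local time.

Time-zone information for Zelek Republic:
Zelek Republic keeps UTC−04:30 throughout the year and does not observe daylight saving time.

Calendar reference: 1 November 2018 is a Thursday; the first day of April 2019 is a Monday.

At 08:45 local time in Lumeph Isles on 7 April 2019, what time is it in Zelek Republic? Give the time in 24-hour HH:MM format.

22:15

1 November 2018 is a Thursday, so the first Monday is November 5 and the second is November 12.
1 April 2019 is a Monday, so the first Saturday is April 6 and the second is April 13.
7 April 2019 falls between 12 November 2018 and 13 April 2019, so daylight saving is in effect and Lumeph Isles is at UTC+06:00.
08:45 Lumeph Isles − 6h = 02:45 UTC.
Zelek Republic stays on UTC−04:30 all year.
02:45 UTC − 4h30m = 22:15 Zelek Republic (rolling into the previous day, 6 April 2019).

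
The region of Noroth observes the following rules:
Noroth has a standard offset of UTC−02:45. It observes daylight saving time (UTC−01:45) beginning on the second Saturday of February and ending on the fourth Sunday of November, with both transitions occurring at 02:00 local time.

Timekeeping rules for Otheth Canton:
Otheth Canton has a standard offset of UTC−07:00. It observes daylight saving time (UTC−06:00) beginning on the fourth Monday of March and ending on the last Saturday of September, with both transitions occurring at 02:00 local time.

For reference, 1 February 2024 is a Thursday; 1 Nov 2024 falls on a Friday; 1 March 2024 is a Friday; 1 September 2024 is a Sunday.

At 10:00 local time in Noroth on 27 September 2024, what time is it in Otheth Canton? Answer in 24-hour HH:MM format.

1 February 2024 is a Thursday, so the first Saturday is February 3 and the second is February 10.
1 November 2024 is a Friday, so the first Sunday is November 3 and the fourth is November 24.
27 September 2024 lies within the daylight-saving period (10 February – 24 November), so Noroth is on daylight time, UTC−01:45.
10:00 Noroth + 1h45m = 11:45 UTC.
1 March 2024 is a Friday, so the first Monday is March 4 and the fourth is March 25.
1 September 2024 is a Sunday, so Saturdays fall on 7, 14, 21, 28; the last is September 28.
At the standard offset (UTC−07:00), 11:45 UTC − 7h = 04:45 Otheth Canton standard time.
Daylight saving runs 25 March – 28 September; the standard-time date in Otheth Canton, 27 September 2024, is inside that window, so Otheth Canton is at UTC−06:00.
11:45 UTC − 6h = 05:45 Otheth Canton.

05:45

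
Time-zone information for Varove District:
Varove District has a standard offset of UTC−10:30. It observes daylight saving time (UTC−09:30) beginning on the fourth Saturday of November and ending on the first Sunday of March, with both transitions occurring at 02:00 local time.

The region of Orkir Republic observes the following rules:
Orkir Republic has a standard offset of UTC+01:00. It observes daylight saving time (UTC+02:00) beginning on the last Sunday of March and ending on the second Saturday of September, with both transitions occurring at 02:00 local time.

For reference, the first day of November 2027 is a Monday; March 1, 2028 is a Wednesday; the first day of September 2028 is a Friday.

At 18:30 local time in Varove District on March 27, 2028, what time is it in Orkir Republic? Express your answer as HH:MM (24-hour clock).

1 November 2027 is a Monday, so the first Saturday is November 6 and the fourth is November 27.
1 March 2028 is a Wednesday, so the first Sunday is March 5.
Daylight saving runs 27 November 2027 – 5 March 2028; March 27, 2028 is outside that window, so Varove District is on standard time at UTC−10:30.
18:30 Varove District + 10h30m = 05:00 UTC (rolling into the next day, 28 March 2028).
1 March 2028 is a Wednesday, so Sundays fall on 5, 12, 19, 26; the last is March 26.
1 September 2028 is a Friday, so the first Saturday is September 2 and the second is September 9.
At the standard offset (UTC+01:00), 05:00 UTC + 1h = 06:00 Orkir Republic standard time.
The standard-time date in Orkir Republic, March 28, 2028, lies within the daylight-saving period (26 March – 9 September), so Orkir Republic is on daylight time, UTC+02:00.
05:00 UTC + 2h = 07:00 Orkir Republic.

07:00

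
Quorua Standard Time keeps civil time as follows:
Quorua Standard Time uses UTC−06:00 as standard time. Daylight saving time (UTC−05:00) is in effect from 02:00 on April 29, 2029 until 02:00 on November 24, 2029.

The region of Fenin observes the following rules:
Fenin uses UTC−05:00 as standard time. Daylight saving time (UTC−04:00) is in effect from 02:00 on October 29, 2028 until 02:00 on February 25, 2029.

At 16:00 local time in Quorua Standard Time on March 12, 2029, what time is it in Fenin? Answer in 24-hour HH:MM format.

17:00

March 12, 2029 does not fall between 29 April and 24 November, so daylight saving is not in effect and Quorua Standard Time is at UTC−06:00.
16:00 Quorua Standard Time + 6h = 22:00 UTC.
At the standard offset (UTC−05:00), 22:00 UTC − 5h = 17:00 Fenin standard time.
The standard-time date in Fenin, March 12, 2029, does not fall between 29 October 2028 and 25 February 2029, so daylight saving is not in effect and Fenin is at UTC−05:00.
22:00 UTC − 5h = 17:00 Fenin.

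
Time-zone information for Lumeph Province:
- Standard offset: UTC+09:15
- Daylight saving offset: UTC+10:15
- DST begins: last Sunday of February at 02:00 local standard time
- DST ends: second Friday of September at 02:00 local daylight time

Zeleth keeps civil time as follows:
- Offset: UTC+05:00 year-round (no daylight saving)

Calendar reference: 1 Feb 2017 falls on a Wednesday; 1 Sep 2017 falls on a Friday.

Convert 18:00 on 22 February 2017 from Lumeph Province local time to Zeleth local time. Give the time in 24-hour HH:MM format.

1 February 2017 is a Wednesday, so Sundays fall on 5, 12, 19, 26; the last is February 26.
1 September 2017 is a Friday, so the first Friday is September 1 and the second is September 8.
22 February 2017 does not fall between 26 February and 8 September, so daylight saving is not in effect and Lumeph Province is at UTC+09:15.
18:00 Lumeph Province − 9h15m = 08:45 UTC.
Zeleth has no daylight saving, so its offset is UTC+05:00 year-round.
08:45 UTC + 5h = 13:45 Zeleth.

13:45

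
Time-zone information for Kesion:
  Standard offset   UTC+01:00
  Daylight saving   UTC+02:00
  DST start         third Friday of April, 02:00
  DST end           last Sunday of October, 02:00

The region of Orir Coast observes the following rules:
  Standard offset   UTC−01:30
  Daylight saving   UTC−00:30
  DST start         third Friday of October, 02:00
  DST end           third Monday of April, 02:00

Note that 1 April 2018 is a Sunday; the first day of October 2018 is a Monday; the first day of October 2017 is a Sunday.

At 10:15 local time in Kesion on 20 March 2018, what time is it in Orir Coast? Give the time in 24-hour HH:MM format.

1 April 2018 is a Sunday, so the first Friday is April 6 and the third is April 20.
1 October 2018 is a Monday, so Sundays fall on 7, 14, 21, 28; the last is October 28.
20 March 2018 does not fall between 20 April and 28 October, so daylight saving is not in effect and Kesion is at UTC+01:00.
10:15 Kesion − 1h = 09:15 UTC.
1 October 2017 is a Sunday, so the first Friday is October 6 and the third is October 20.
1 April 2018 is a Sunday, so the first Monday is April 2 and the third is April 16.
At the standard offset (UTC−01:30), 09:15 UTC − 1h30m = 07:45 Orir Coast standard time.
The standard-time date in Orir Coast, 20 March 2018, falls between 20 October 2017 and 16 April 2018, so daylight saving is in effect and Orir Coast is at UTC−00:30.
09:15 UTC − 0h30m = 08:45 Orir Coast.

08:45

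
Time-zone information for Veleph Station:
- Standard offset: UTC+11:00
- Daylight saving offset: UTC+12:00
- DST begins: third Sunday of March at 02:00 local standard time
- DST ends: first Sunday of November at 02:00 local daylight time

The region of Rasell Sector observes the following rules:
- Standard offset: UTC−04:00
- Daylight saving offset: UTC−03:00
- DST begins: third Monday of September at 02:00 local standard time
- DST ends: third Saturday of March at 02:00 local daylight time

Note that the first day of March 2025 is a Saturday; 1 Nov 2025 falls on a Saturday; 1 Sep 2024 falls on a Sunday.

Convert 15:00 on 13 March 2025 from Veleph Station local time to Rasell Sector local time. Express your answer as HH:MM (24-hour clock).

1 March 2025 is a Saturday, so the first Sunday is March 2 and the third is March 16.
1 November 2025 is a Saturday, so the first Sunday is November 2.
13 March 2025 does not fall between 16 March and 2 November, so daylight saving is not in effect and Veleph Station is at UTC+11:00.
15:00 Veleph Station − 11h = 04:00 UTC.
1 September 2024 is a Sunday, so the first Monday is September 2 and the third is September 16.
1 March 2025 is a Saturday, so the first Saturday is March 1 and the third is March 15.
At the standard offset (UTC−04:00), 04:00 UTC − 4h = 00:00 Rasell Sector standard time.
The standard-time date in Rasell Sector, 13 March 2025, lies within the daylight-saving period (16 September 2024 – 15 March 2025), so Rasell Sector is on daylight time, UTC−03:00.
04:00 UTC − 3h = 01:00 Rasell Sector.

01:00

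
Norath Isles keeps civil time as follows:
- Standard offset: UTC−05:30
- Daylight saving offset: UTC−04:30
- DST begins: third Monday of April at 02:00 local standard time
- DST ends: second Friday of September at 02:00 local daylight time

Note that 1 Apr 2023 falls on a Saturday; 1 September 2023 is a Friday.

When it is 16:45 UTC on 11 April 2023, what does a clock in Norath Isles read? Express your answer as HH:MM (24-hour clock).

11:15

1 April 2023 is a Saturday, so the first Monday is April 3 and the third is April 17.
1 September 2023 is a Friday, so the first Friday is September 1 and the second is September 8.
At the standard offset (UTC−05:30), 16:45 UTC − 5h30m = 11:15 Norath Isles standard time.
Daylight saving runs 17 April – 8 September; the standard-time date in Norath Isles, 11 April 2023, is outside that window, so Norath Isles is on standard time at UTC−05:30.
16:45 UTC − 5h30m = 11:15 local.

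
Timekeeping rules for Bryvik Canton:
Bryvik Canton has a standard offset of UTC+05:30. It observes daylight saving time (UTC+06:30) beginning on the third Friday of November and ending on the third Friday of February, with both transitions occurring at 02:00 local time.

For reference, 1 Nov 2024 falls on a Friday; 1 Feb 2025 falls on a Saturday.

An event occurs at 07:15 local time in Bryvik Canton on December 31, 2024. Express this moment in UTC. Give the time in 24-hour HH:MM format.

00:45

1 November 2024 is a Friday, so the first Friday is November 1 and the third is November 15.
1 February 2025 is a Saturday, so the first Friday is February 7 and the third is February 21.
December 31, 2024 falls between 15 November 2024 and 21 February 2025, so daylight saving is in effect and Bryvik Canton is at UTC+06:30.
07:15 local − 6h30m = 00:45 UTC.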